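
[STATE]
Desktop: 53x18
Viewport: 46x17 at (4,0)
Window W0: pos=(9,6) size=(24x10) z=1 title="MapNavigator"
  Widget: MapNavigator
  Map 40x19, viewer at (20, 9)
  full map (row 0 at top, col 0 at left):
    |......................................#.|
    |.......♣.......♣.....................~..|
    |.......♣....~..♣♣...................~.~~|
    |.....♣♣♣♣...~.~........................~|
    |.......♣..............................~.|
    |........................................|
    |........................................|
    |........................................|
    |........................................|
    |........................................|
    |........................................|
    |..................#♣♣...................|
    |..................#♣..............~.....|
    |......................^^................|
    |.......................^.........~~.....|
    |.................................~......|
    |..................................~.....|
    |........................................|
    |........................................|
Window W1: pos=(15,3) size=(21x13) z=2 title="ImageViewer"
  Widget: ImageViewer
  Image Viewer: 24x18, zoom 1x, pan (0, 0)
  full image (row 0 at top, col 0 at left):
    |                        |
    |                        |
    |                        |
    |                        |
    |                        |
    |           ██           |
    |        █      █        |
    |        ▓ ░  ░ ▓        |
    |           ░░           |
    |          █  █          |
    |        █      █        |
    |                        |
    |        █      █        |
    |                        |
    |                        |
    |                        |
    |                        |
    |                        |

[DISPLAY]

                                              
                                              
                                              
           ┏━━━━━━━━━━━━━━━━━━━┓              
           ┃ ImageViewer       ┃              
           ┠───────────────────┨              
     ┏━━━━━┃                   ┃              
     ┃ MapN┃                   ┃              
     ┠─────┃                   ┃              
     ┃.....┃                   ┃              
     ┃.....┃                   ┃              
     ┃.....┃           ██      ┃              
     ┃.....┃        █      █   ┃              
     ┃.....┃        ▓ ░  ░ ▓   ┃              
     ┃.....┃           ░░      ┃              
     ┗━━━━━┗━━━━━━━━━━━━━━━━━━━┛              
                                              


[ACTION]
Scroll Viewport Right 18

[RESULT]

                                              
                                              
                                              
        ┏━━━━━━━━━━━━━━━━━━━┓                 
        ┃ ImageViewer       ┃                 
        ┠───────────────────┨                 
  ┏━━━━━┃                   ┃                 
  ┃ MapN┃                   ┃                 
  ┠─────┃                   ┃                 
  ┃.....┃                   ┃                 
  ┃.....┃                   ┃                 
  ┃.....┃           ██      ┃                 
  ┃.....┃        █      █   ┃                 
  ┃.....┃        ▓ ░  ░ ▓   ┃                 
  ┃.....┃           ░░      ┃                 
  ┗━━━━━┗━━━━━━━━━━━━━━━━━━━┛                 
                                              


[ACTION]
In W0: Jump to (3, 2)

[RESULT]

                                              
                                              
                                              
        ┏━━━━━━━━━━━━━━━━━━━┓                 
        ┃ ImageViewer       ┃                 
        ┠───────────────────┨                 
  ┏━━━━━┃                   ┃                 
  ┃ MapN┃                   ┃                 
  ┠─────┃                   ┃                 
  ┃     ┃                   ┃                 
  ┃     ┃                   ┃                 
  ┃     ┃           ██      ┃                 
  ┃     ┃        █      █   ┃                 
  ┃     ┃        ▓ ░  ░ ▓   ┃                 
  ┃     ┃           ░░      ┃                 
  ┗━━━━━┗━━━━━━━━━━━━━━━━━━━┛                 
                                              


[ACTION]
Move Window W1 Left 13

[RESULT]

                                              
                                              
                                              
━━━━━━━━━━━━━━━┓                              
geViewer       ┃                              
───────────────┨                              
               ┃━━━━━━━━━┓                    
               ┃         ┃                    
               ┃─────────┨                    
               ┃         ┃                    
               ┃.........┃                    
       ██      ┃..♣......┃                    
    █      █   ┃..♣....~.┃                    
    ▓ ░  ░ ▓   ┃♣♣♣♣...~.┃                    
       ░░      ┃..♣......┃                    
━━━━━━━━━━━━━━━┛━━━━━━━━━┛                    
                                              


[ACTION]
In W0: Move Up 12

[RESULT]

                                              
                                              
                                              
━━━━━━━━━━━━━━━┓                              
geViewer       ┃                              
───────────────┨                              
               ┃━━━━━━━━━┓                    
               ┃         ┃                    
               ┃─────────┨                    
               ┃         ┃                    
               ┃         ┃                    
       ██      ┃         ┃                    
    █      █   ┃.........┃                    
    ▓ ░  ░ ▓   ┃..♣......┃                    
       ░░      ┃..♣....~.┃                    
━━━━━━━━━━━━━━━┛━━━━━━━━━┛                    
                                              


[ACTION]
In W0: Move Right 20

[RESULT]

                                              
                                              
                                              
━━━━━━━━━━━━━━━┓                              
geViewer       ┃                              
───────────────┨                              
               ┃━━━━━━━━━┓                    
               ┃         ┃                    
               ┃─────────┨                    
               ┃         ┃                    
               ┃         ┃                    
       ██      ┃         ┃                    
    █      █   ┃.........┃                    
    ▓ ░  ░ ▓   ┃.........┃                    
       ░░      ┃.........┃                    
━━━━━━━━━━━━━━━┛━━━━━━━━━┛                    
                                              


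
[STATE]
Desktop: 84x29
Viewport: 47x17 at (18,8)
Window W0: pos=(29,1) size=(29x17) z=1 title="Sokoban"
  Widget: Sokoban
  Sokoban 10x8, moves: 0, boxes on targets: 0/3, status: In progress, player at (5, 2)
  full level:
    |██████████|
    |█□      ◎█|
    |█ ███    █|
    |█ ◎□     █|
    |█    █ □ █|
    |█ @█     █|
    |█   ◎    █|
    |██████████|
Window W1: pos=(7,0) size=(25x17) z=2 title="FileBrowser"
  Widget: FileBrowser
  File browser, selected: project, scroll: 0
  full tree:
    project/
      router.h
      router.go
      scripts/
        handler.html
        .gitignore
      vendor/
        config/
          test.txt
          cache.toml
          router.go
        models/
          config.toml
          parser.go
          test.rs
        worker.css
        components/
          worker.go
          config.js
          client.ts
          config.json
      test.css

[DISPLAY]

ss           ┃   █ □ █                 ┃       
             ┃@█     █                 ┃       
             ┃  ◎    █                 ┃       
             ┃████████                 ┃       
             ┃ves: 0  0/3              ┃       
             ┃                         ┃       
             ┃                         ┃       
             ┃                         ┃       
━━━━━━━━━━━━━┛                         ┃       
           ┗━━━━━━━━━━━━━━━━━━━━━━━━━━━┛       
                                               
                                               
                                               
                                               
                                               
                                               
                                               


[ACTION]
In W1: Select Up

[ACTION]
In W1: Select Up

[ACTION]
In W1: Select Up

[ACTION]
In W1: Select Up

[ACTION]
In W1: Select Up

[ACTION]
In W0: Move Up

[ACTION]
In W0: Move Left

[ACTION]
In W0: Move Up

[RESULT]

ss           ┃   █ □ █                 ┃       
             ┃ █     █                 ┃       
             ┃  ◎    █                 ┃       
             ┃████████                 ┃       
             ┃ves: 3  0/3              ┃       
             ┃                         ┃       
             ┃                         ┃       
             ┃                         ┃       
━━━━━━━━━━━━━┛                         ┃       
           ┗━━━━━━━━━━━━━━━━━━━━━━━━━━━┛       
                                               
                                               
                                               
                                               
                                               
                                               
                                               


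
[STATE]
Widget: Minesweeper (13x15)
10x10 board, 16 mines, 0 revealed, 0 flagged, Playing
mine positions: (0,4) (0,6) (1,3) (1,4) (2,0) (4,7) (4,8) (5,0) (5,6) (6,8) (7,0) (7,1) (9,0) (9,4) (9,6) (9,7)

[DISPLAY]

■■■■■■■■■■   
■■■■■■■■■■   
■■■■■■■■■■   
■■■■■■■■■■   
■■■■■■■■■■   
■■■■■■■■■■   
■■■■■■■■■■   
■■■■■■■■■■   
■■■■■■■■■■   
■■■■■■■■■■   
             
             
             
             
             


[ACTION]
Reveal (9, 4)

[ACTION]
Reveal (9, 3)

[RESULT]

■■■■✹■✹■■■   
■■■✹✹■■■■■   
✹■■■■■■■■■   
■■■■■■■■■■   
■■■■■■■✹✹■   
✹■■■■■✹■■■   
■■■■■■■■✹■   
✹✹■■■■■■■■   
■■■■■■■■■■   
✹■■■✹■✹✹■■   
             
             
             
             
             


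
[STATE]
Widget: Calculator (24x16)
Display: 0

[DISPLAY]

                       0
┌───┬───┬───┬───┐       
│ 7 │ 8 │ 9 │ ÷ │       
├───┼───┼───┼───┤       
│ 4 │ 5 │ 6 │ × │       
├───┼───┼───┼───┤       
│ 1 │ 2 │ 3 │ - │       
├───┼───┼───┼───┤       
│ 0 │ . │ = │ + │       
├───┼───┼───┼───┤       
│ C │ MC│ MR│ M+│       
└───┴───┴───┴───┘       
                        
                        
                        
                        


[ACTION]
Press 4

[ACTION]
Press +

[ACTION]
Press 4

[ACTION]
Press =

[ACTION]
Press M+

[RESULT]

                       8
┌───┬───┬───┬───┐       
│ 7 │ 8 │ 9 │ ÷ │       
├───┼───┼───┼───┤       
│ 4 │ 5 │ 6 │ × │       
├───┼───┼───┼───┤       
│ 1 │ 2 │ 3 │ - │       
├───┼───┼───┼───┤       
│ 0 │ . │ = │ + │       
├───┼───┼───┼───┤       
│ C │ MC│ MR│ M+│       
└───┴───┴───┴───┘       
                        
                        
                        
                        


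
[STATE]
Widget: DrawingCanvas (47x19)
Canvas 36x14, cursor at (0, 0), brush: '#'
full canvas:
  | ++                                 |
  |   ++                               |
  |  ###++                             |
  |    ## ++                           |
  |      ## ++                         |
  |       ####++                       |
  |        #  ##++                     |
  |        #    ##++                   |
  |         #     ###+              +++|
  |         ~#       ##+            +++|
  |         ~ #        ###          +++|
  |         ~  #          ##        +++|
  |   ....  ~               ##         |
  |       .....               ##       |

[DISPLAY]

+++                                            
   ++                                          
  ###++                                        
    ## ++                                      
      ## ++                                    
       ####++                                  
        #  ##++                                
        #    ##++                              
         #     ###+              +++           
         ~#       ##+            +++           
         ~ #        ###          +++           
         ~  #          ##        +++           
   ....  ~               ##                    
       .....               ##                  
                                               
                                               
                                               
                                               
                                               


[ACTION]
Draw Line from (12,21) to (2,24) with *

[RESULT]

+++                                            
   ++                                          
  ###++                 *                      
    ## ++               *                      
      ## ++            *                       
       ####++          *                       
        #  ##++        *                       
        #    ##++     *                        
         #     ###+   *          +++           
         ~#       ##+ *          +++           
         ~ #        ##*          +++           
         ~  #        * ##        +++           
   ....  ~           *   ##                    
       .....               ##                  
                                               
                                               
                                               
                                               
                                               


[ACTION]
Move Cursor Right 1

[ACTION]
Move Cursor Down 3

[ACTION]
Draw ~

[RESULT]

 ++                                            
   ++                                          
  ###++                 *                      
 ~  ## ++               *                      
      ## ++            *                       
       ####++          *                       
        #  ##++        *                       
        #    ##++     *                        
         #     ###+   *          +++           
         ~#       ##+ *          +++           
         ~ #        ##*          +++           
         ~  #        * ##        +++           
   ....  ~           *   ##                    
       .....               ##                  
                                               
                                               
                                               
                                               
                                               


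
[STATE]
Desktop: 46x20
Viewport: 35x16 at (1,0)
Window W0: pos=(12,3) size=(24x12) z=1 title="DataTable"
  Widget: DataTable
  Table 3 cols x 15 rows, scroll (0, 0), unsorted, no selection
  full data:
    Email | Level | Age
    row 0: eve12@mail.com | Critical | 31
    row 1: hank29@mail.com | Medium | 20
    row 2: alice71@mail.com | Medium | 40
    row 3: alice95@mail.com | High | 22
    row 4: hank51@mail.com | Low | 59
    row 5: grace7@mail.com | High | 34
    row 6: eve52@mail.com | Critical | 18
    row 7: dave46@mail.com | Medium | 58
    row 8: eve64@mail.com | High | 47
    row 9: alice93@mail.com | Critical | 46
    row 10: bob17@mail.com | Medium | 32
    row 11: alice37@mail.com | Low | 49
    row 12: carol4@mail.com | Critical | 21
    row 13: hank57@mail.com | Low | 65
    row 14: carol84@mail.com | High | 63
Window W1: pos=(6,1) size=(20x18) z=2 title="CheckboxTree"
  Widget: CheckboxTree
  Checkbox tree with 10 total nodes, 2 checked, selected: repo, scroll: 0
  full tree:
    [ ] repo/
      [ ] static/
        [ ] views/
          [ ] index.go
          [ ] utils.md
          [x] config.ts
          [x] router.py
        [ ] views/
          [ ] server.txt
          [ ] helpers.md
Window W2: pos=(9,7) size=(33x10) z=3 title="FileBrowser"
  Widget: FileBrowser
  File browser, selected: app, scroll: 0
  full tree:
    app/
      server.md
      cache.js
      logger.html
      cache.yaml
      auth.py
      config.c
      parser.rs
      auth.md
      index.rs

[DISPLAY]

                                   
     ┏━━━━━━━━━━━━━━━━━━┓          
     ┃ CheckboxTree     ┃          
     ┠──────────────────┨━━━━━━━━━┓
     ┃>[-] repo/        ┃         ┃
     ┃   [-] static/    ┃─────────┨
     ┃     [-] views/   ┃   │Level┃
     ┃  ┏━━━━━━━━━━━━━━━━━━━━━━━━━━
     ┃  ┃ FileBrowser              
     ┃  ┠──────────────────────────
     ┃  ┃> [-] app/                
     ┃  ┃    server.md             
     ┃  ┃    cache.js              
     ┃  ┃    logger.html           
     ┃  ┃    cache.yaml            
     ┃  ┃    auth.py               


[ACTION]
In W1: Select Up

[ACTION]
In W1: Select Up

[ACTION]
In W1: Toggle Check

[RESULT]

                                   
     ┏━━━━━━━━━━━━━━━━━━┓          
     ┃ CheckboxTree     ┃          
     ┠──────────────────┨━━━━━━━━━┓
     ┃>[x] repo/        ┃         ┃
     ┃   [x] static/    ┃─────────┨
     ┃     [x] views/   ┃   │Level┃
     ┃  ┏━━━━━━━━━━━━━━━━━━━━━━━━━━
     ┃  ┃ FileBrowser              
     ┃  ┠──────────────────────────
     ┃  ┃> [-] app/                
     ┃  ┃    server.md             
     ┃  ┃    cache.js              
     ┃  ┃    logger.html           
     ┃  ┃    cache.yaml            
     ┃  ┃    auth.py               


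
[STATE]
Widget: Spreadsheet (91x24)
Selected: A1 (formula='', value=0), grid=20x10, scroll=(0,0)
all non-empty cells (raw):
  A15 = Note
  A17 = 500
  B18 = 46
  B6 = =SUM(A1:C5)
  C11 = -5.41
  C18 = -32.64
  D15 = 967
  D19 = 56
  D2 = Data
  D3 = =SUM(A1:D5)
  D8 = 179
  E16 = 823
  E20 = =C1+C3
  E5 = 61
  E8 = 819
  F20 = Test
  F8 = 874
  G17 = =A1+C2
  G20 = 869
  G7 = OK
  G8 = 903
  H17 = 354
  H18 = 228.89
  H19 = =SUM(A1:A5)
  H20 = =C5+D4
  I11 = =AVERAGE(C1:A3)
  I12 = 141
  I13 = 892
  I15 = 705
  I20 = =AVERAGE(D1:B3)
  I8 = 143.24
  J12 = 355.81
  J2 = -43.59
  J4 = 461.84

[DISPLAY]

A1:                                                                                        
       A       B       C       D       E       F       G       H       I       J           
-------------------------------------------------------------------------------------------
  1      [0]       0       0       0       0       0       0       0       0       0       
  2        0       0       0Data           0       0       0       0       0  -43.59       
  3        0       0       0#CIRC!         0       0       0       0       0       0       
  4        0       0       0       0       0       0       0       0       0  461.84       
  5        0       0       0       0      61       0       0       0       0       0       
  6        0       0       0       0       0       0       0       0       0       0       
  7        0       0       0       0       0       0OK             0       0       0       
  8        0       0       0     179     819     874     903       0  143.24       0       
  9        0       0       0       0       0       0       0       0       0       0       
 10        0       0       0       0       0       0       0       0       0       0       
 11        0       0   -5.41       0       0       0       0       0       0       0       
 12        0       0       0       0       0       0       0       0     141  355.81       
 13        0       0       0       0       0       0       0       0     892       0       
 14        0       0       0       0       0       0       0       0       0       0       
 15 Note           0       0     967       0       0       0       0     705       0       
 16        0       0       0       0     823       0       0       0       0       0       
 17      500       0       0       0       0       0       0     354       0       0       
 18        0      46  -32.64       0       0       0       0  228.89       0       0       
 19        0       0       0      56       0       0       0       0       0       0       
 20        0       0       0       0       0Test         869       0#CIRC!         0       
                                                                                           


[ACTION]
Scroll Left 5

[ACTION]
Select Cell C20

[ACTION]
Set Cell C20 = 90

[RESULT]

C20: 90                                                                                    
       A       B       C       D       E       F       G       H       I       J           
-------------------------------------------------------------------------------------------
  1        0       0       0       0       0       0       0       0       0       0       
  2        0       0       0Data           0       0       0       0       0  -43.59       
  3        0       0       0#CIRC!         0       0       0       0       0       0       
  4        0       0       0       0       0       0       0       0       0  461.84       
  5        0       0       0       0      61       0       0       0       0       0       
  6        0       0       0       0       0       0       0       0       0       0       
  7        0       0       0       0       0       0OK             0       0       0       
  8        0       0       0     179     819     874     903       0  143.24       0       
  9        0       0       0       0       0       0       0       0       0       0       
 10        0       0       0       0       0       0       0       0       0       0       
 11        0       0   -5.41       0       0       0       0       0       0       0       
 12        0       0       0       0       0       0       0       0     141  355.81       
 13        0       0       0       0       0       0       0       0     892       0       
 14        0       0       0       0       0       0       0       0       0       0       
 15 Note           0       0     967       0       0       0       0     705       0       
 16        0       0       0       0     823       0       0       0       0       0       
 17      500       0       0       0       0       0       0     354       0       0       
 18        0      46  -32.64       0       0       0       0  228.89       0       0       
 19        0       0       0      56       0       0       0       0       0       0       
 20        0       0    [90]       0       0Test         869       0#CIRC!         0       
                                                                                           


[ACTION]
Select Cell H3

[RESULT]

H3:                                                                                        
       A       B       C       D       E       F       G       H       I       J           
-------------------------------------------------------------------------------------------
  1        0       0       0       0       0       0       0       0       0       0       
  2        0       0       0Data           0       0       0       0       0  -43.59       
  3        0       0       0#CIRC!         0       0       0     [0]       0       0       
  4        0       0       0       0       0       0       0       0       0  461.84       
  5        0       0       0       0      61       0       0       0       0       0       
  6        0       0       0       0       0       0       0       0       0       0       
  7        0       0       0       0       0       0OK             0       0       0       
  8        0       0       0     179     819     874     903       0  143.24       0       
  9        0       0       0       0       0       0       0       0       0       0       
 10        0       0       0       0       0       0       0       0       0       0       
 11        0       0   -5.41       0       0       0       0       0       0       0       
 12        0       0       0       0       0       0       0       0     141  355.81       
 13        0       0       0       0       0       0       0       0     892       0       
 14        0       0       0       0       0       0       0       0       0       0       
 15 Note           0       0     967       0       0       0       0     705       0       
 16        0       0       0       0     823       0       0       0       0       0       
 17      500       0       0       0       0       0       0     354       0       0       
 18        0      46  -32.64       0       0       0       0  228.89       0       0       
 19        0       0       0      56       0       0       0       0       0       0       
 20        0       0      90       0       0Test         869       0#CIRC!         0       
                                                                                           


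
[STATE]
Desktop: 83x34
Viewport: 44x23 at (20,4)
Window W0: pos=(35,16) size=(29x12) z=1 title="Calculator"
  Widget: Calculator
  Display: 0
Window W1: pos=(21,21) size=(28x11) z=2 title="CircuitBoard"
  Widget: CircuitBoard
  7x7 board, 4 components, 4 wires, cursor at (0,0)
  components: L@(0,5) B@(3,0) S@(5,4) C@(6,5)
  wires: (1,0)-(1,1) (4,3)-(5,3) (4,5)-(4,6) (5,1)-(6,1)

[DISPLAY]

                                            
                                            
                                            
                                            
                                            
                                            
                                            
                                            
                                            
                                            
                                            
                                            
               ┏━━━━━━━━━━━━━━━━━━━━━━━━━━━┓
               ┃ Calculator                ┃
               ┠───────────────────────────┨
               ┃                          0┃
               ┃┌───┬───┬───┬───┐          ┃
 ┏━━━━━━━━━━━━━━━━━━━━━━━━━━┓ ÷ │          ┃
 ┃ CircuitBoard             ┃───┤          ┃
 ┠──────────────────────────┨ × │          ┃
 ┃   0 1 2 3 4 5 6          ┃───┤          ┃
 ┃0  [.]                  L ┃ - │          ┃
 ┃                          ┃───┘          ┃


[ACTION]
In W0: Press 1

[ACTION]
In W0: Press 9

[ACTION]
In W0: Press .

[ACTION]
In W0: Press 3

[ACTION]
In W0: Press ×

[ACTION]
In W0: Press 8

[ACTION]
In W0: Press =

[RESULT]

                                            
                                            
                                            
                                            
                                            
                                            
                                            
                                            
                                            
                                            
                                            
                                            
               ┏━━━━━━━━━━━━━━━━━━━━━━━━━━━┓
               ┃ Calculator                ┃
               ┠───────────────────────────┨
               ┃                      154.4┃
               ┃┌───┬───┬───┬───┐          ┃
 ┏━━━━━━━━━━━━━━━━━━━━━━━━━━┓ ÷ │          ┃
 ┃ CircuitBoard             ┃───┤          ┃
 ┠──────────────────────────┨ × │          ┃
 ┃   0 1 2 3 4 5 6          ┃───┤          ┃
 ┃0  [.]                  L ┃ - │          ┃
 ┃                          ┃───┘          ┃


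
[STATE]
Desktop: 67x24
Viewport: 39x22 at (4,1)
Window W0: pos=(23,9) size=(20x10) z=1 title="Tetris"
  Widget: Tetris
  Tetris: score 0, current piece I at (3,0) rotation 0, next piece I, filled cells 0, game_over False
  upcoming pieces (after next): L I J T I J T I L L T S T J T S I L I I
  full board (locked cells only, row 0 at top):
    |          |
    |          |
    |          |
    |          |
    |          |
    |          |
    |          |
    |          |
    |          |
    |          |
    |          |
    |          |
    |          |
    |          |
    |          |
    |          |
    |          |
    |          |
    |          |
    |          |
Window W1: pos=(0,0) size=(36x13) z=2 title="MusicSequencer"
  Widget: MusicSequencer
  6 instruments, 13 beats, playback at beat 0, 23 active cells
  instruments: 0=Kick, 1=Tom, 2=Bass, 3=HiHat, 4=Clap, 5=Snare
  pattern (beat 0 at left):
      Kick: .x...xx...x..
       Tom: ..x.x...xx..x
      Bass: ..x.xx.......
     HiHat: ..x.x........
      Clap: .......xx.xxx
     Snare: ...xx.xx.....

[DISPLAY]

sicSequencer                   ┃       
───────────────────────────────┨       
   ▼123456789012               ┃       
ick·█···██···█··               ┃       
Tom··█·█···██··█               ┃       
ass··█·██·······               ┃       
Hat··█·█········               ┃       
lap·······██·███               ┃       
are···██·██·····               ┃━━━━━━┓
                               ┃      ┃
                               ┃──────┨
━━━━━━━━━━━━━━━━━━━━━━━━━━━━━━━┛      ┃
                   ┃                  ┃
                   ┃                  ┃
                   ┃                  ┃
                   ┃                  ┃
                   ┃                  ┃
                   ┗━━━━━━━━━━━━━━━━━━┛
                                       
                                       
                                       
                                       


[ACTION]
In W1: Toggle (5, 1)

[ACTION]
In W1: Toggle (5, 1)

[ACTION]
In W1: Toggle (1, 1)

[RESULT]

sicSequencer                   ┃       
───────────────────────────────┨       
   ▼123456789012               ┃       
ick·█···██···█··               ┃       
Tom·██·█···██··█               ┃       
ass··█·██·······               ┃       
Hat··█·█········               ┃       
lap·······██·███               ┃       
are···██·██·····               ┃━━━━━━┓
                               ┃      ┃
                               ┃──────┨
━━━━━━━━━━━━━━━━━━━━━━━━━━━━━━━┛      ┃
                   ┃                  ┃
                   ┃                  ┃
                   ┃                  ┃
                   ┃                  ┃
                   ┃                  ┃
                   ┗━━━━━━━━━━━━━━━━━━┛
                                       
                                       
                                       
                                       


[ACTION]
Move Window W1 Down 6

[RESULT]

                                       
                                       
                                       
                                       
                                       
━━━━━━━━━━━━━━━━━━━━━━━━━━━━━━━┓       
sicSequencer                   ┃       
───────────────────────────────┨       
   ▼123456789012               ┃━━━━━━┓
ick·█···██···█··               ┃      ┃
Tom·██·█···██··█               ┃──────┨
ass··█·██·······               ┃      ┃
Hat··█·█········               ┃      ┃
lap·······██·███               ┃      ┃
are···██·██·····               ┃      ┃
                               ┃      ┃
                               ┃      ┃
━━━━━━━━━━━━━━━━━━━━━━━━━━━━━━━┛━━━━━━┛
                                       
                                       
                                       
                                       


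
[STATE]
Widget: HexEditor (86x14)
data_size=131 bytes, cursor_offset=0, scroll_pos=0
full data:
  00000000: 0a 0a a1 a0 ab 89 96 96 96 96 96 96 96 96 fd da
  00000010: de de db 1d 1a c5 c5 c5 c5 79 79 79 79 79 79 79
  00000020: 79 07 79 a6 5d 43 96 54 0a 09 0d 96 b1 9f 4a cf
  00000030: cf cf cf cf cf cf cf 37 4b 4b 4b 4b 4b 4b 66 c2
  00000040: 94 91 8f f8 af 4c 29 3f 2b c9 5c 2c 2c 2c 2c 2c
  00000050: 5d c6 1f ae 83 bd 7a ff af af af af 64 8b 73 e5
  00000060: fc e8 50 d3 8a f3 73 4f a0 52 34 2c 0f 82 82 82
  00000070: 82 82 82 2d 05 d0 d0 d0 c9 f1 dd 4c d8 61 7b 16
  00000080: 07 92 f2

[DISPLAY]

00000000  0A 0a a1 a0 ab 89 96 96  96 96 96 96 96 96 fd da  |................|        
00000010  de de db 1d 1a c5 c5 c5  c5 79 79 79 79 79 79 79  |.........yyyyyyy|        
00000020  79 07 79 a6 5d 43 96 54  0a 09 0d 96 b1 9f 4a cf  |y.y.]C.T......J.|        
00000030  cf cf cf cf cf cf cf 37  4b 4b 4b 4b 4b 4b 66 c2  |.......7KKKKKKf.|        
00000040  94 91 8f f8 af 4c 29 3f  2b c9 5c 2c 2c 2c 2c 2c  |.....L)?+.\,,,,,|        
00000050  5d c6 1f ae 83 bd 7a ff  af af af af 64 8b 73 e5  |].....z.....d.s.|        
00000060  fc e8 50 d3 8a f3 73 4f  a0 52 34 2c 0f 82 82 82  |..P...sO.R4,....|        
00000070  82 82 82 2d 05 d0 d0 d0  c9 f1 dd 4c d8 61 7b 16  |...-.......L.a{.|        
00000080  07 92 f2                                          |...             |        
                                                                                      
                                                                                      
                                                                                      
                                                                                      
                                                                                      


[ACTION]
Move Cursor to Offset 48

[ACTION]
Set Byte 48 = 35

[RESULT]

00000000  0a 0a a1 a0 ab 89 96 96  96 96 96 96 96 96 fd da  |................|        
00000010  de de db 1d 1a c5 c5 c5  c5 79 79 79 79 79 79 79  |.........yyyyyyy|        
00000020  79 07 79 a6 5d 43 96 54  0a 09 0d 96 b1 9f 4a cf  |y.y.]C.T......J.|        
00000030  35 cf cf cf cf cf cf 37  4b 4b 4b 4b 4b 4b 66 c2  |5......7KKKKKKf.|        
00000040  94 91 8f f8 af 4c 29 3f  2b c9 5c 2c 2c 2c 2c 2c  |.....L)?+.\,,,,,|        
00000050  5d c6 1f ae 83 bd 7a ff  af af af af 64 8b 73 e5  |].....z.....d.s.|        
00000060  fc e8 50 d3 8a f3 73 4f  a0 52 34 2c 0f 82 82 82  |..P...sO.R4,....|        
00000070  82 82 82 2d 05 d0 d0 d0  c9 f1 dd 4c d8 61 7b 16  |...-.......L.a{.|        
00000080  07 92 f2                                          |...             |        
                                                                                      
                                                                                      
                                                                                      
                                                                                      
                                                                                      


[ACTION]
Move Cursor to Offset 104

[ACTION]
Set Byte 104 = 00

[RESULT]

00000000  0a 0a a1 a0 ab 89 96 96  96 96 96 96 96 96 fd da  |................|        
00000010  de de db 1d 1a c5 c5 c5  c5 79 79 79 79 79 79 79  |.........yyyyyyy|        
00000020  79 07 79 a6 5d 43 96 54  0a 09 0d 96 b1 9f 4a cf  |y.y.]C.T......J.|        
00000030  35 cf cf cf cf cf cf 37  4b 4b 4b 4b 4b 4b 66 c2  |5......7KKKKKKf.|        
00000040  94 91 8f f8 af 4c 29 3f  2b c9 5c 2c 2c 2c 2c 2c  |.....L)?+.\,,,,,|        
00000050  5d c6 1f ae 83 bd 7a ff  af af af af 64 8b 73 e5  |].....z.....d.s.|        
00000060  fc e8 50 d3 8a f3 73 4f  00 52 34 2c 0f 82 82 82  |..P...sO.R4,....|        
00000070  82 82 82 2d 05 d0 d0 d0  c9 f1 dd 4c d8 61 7b 16  |...-.......L.a{.|        
00000080  07 92 f2                                          |...             |        
                                                                                      
                                                                                      
                                                                                      
                                                                                      
                                                                                      


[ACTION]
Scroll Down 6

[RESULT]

00000060  fc e8 50 d3 8a f3 73 4f  00 52 34 2c 0f 82 82 82  |..P...sO.R4,....|        
00000070  82 82 82 2d 05 d0 d0 d0  c9 f1 dd 4c d8 61 7b 16  |...-.......L.a{.|        
00000080  07 92 f2                                          |...             |        
                                                                                      
                                                                                      
                                                                                      
                                                                                      
                                                                                      
                                                                                      
                                                                                      
                                                                                      
                                                                                      
                                                                                      
                                                                                      
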